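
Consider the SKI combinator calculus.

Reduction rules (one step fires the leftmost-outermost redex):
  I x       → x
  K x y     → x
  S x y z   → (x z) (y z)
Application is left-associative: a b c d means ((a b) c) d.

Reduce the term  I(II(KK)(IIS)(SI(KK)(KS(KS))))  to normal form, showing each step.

Answer: normal form = K(SK)  (in 8 steps)

Reduction:
  start: I(II(KK)(IIS)(SI(KK)(KS(KS))))
  step 1: II(KK)(IIS)(SI(KK)(KS(KS)))
  step 2: I(KK)(IIS)(SI(KK)(KS(KS)))
  step 3: KK(IIS)(SI(KK)(KS(KS)))
  step 4: K(SI(KK)(KS(KS)))
  step 5: K(I(KS(KS))(KK(KS(KS))))
  step 6: K(KS(KS)(KK(KS(KS))))
  step 7: K(S(KK(KS(KS))))
  step 8: K(SK)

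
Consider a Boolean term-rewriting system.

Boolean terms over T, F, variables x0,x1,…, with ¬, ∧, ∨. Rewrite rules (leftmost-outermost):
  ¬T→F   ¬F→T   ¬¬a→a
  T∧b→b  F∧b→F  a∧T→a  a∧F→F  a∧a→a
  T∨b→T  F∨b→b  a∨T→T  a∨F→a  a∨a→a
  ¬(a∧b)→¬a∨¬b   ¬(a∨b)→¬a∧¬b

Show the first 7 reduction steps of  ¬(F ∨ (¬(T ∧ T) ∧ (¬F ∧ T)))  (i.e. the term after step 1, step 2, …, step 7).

Answer: after 7 steps: T

Working:
  start: ¬(F ∨ (¬(T ∧ T) ∧ (¬F ∧ T)))
  →1  ¬F ∧ ¬(¬(T ∧ T) ∧ (¬F ∧ T))
  →2  T ∧ ¬(¬(T ∧ T) ∧ (¬F ∧ T))
  →3  ¬(¬(T ∧ T) ∧ (¬F ∧ T))
  →4  ¬¬(T ∧ T) ∨ ¬(¬F ∧ T)
  →5  (T ∧ T) ∨ ¬(¬F ∧ T)
  →6  T ∨ ¬(¬F ∧ T)
  →7  T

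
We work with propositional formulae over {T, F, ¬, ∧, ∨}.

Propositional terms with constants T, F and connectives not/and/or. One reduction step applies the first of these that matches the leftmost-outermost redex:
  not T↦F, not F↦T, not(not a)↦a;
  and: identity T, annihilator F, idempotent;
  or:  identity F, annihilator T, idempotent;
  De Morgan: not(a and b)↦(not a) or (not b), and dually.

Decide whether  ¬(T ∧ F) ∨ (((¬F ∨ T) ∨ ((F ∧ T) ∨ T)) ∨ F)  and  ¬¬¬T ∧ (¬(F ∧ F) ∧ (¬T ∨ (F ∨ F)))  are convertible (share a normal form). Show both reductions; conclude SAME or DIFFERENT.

Term A:
  start: ¬(T ∧ F) ∨ (((¬F ∨ T) ∨ ((F ∧ T) ∨ T)) ∨ F)
  step 1: (¬T ∨ ¬F) ∨ (((¬F ∨ T) ∨ ((F ∧ T) ∨ T)) ∨ F)
  step 2: (F ∨ ¬F) ∨ (((¬F ∨ T) ∨ ((F ∧ T) ∨ T)) ∨ F)
  step 3: ¬F ∨ (((¬F ∨ T) ∨ ((F ∧ T) ∨ T)) ∨ F)
  step 4: T ∨ (((¬F ∨ T) ∨ ((F ∧ T) ∨ T)) ∨ F)
  step 5: T

Term B:
  start: ¬¬¬T ∧ (¬(F ∧ F) ∧ (¬T ∨ (F ∨ F)))
  step 1: ¬T ∧ (¬(F ∧ F) ∧ (¬T ∨ (F ∨ F)))
  step 2: F ∧ (¬(F ∧ F) ∧ (¬T ∨ (F ∨ F)))
  step 3: F

Answer: DIFFERENT — A ⇓ T, B ⇓ F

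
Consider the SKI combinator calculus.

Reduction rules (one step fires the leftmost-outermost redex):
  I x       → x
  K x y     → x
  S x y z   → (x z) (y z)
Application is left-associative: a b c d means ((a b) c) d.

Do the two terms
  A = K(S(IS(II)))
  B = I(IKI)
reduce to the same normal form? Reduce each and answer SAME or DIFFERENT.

Answer: DIFFERENT — A ⇓ K(S(SI)), B ⇓ KI

Derivation:
Term A:
  start: K(S(IS(II)))
  step 1: K(S(S(II)))
  step 2: K(S(SI))

Term B:
  start: I(IKI)
  step 1: IKI
  step 2: KI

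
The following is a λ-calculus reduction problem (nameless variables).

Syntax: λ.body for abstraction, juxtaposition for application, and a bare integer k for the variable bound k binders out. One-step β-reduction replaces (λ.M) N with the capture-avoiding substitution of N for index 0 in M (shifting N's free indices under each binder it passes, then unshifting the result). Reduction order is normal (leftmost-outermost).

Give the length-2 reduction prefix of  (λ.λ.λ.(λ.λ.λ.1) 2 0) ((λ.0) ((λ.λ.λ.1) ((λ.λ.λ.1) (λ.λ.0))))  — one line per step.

  start: (λ.λ.λ.(λ.λ.λ.1) 2 0) ((λ.0) ((λ.λ.λ.1) ((λ.λ.λ.1) (λ.λ.0))))
  [1] λ.λ.(λ.λ.λ.1) ((λ.0) ((λ.λ.λ.1) ((λ.λ.λ.1) (λ.λ.0)))) 0
  [2] λ.λ.(λ.λ.1) 0

Answer: after 2 steps: λ.λ.(λ.λ.1) 0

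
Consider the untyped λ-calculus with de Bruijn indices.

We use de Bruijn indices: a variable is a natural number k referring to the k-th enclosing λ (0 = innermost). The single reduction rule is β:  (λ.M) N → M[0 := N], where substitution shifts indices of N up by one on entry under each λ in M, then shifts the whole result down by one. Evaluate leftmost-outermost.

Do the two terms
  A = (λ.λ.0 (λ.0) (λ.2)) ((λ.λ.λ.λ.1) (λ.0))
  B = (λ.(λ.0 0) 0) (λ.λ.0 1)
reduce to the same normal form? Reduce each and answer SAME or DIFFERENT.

Answer: DIFFERENT — A ⇓ λ.0 (λ.0) (λ.λ.λ.λ.1), B ⇓ λ.0 (λ.λ.0 1)

Derivation:
Term A:
  start: (λ.λ.0 (λ.0) (λ.2)) ((λ.λ.λ.λ.1) (λ.0))
  →1  λ.0 (λ.0) (λ.(λ.λ.λ.λ.1) (λ.0))
  →2  λ.0 (λ.0) (λ.λ.λ.λ.1)

Term B:
  start: (λ.(λ.0 0) 0) (λ.λ.0 1)
  →1  (λ.0 0) (λ.λ.0 1)
  →2  (λ.λ.0 1) (λ.λ.0 1)
  →3  λ.0 (λ.λ.0 1)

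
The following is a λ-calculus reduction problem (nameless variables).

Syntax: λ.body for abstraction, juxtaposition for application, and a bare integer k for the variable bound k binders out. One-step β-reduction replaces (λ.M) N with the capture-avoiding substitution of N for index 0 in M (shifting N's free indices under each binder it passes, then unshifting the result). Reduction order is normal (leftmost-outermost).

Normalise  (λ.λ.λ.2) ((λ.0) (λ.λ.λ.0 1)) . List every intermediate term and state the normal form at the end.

Answer: normal form = λ.λ.λ.λ.λ.0 1  (in 2 steps)

Working:
  start: (λ.λ.λ.2) ((λ.0) (λ.λ.λ.0 1))
  →1  λ.λ.(λ.0) (λ.λ.λ.0 1)
  →2  λ.λ.λ.λ.λ.0 1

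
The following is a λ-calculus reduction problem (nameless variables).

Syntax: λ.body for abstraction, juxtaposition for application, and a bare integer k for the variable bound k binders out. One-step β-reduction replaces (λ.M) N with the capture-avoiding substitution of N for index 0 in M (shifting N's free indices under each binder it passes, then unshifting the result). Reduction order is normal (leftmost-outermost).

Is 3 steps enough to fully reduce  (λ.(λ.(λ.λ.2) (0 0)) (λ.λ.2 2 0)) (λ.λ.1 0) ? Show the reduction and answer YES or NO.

  start: (λ.(λ.(λ.λ.2) (0 0)) (λ.λ.2 2 0)) (λ.λ.1 0)
  step 1: (λ.(λ.λ.2) (0 0)) (λ.λ.(λ.λ.1 0) (λ.λ.1 0) 0)
  step 2: (λ.λ.λ.λ.(λ.λ.1 0) (λ.λ.1 0) 0) ((λ.λ.(λ.λ.1 0) (λ.λ.1 0) 0) (λ.λ.(λ.λ.1 0) (λ.λ.1 0) 0))
  step 3: λ.λ.λ.(λ.λ.1 0) (λ.λ.1 0) 0

Answer: NO — after 3 steps the term is λ.λ.λ.(λ.λ.1 0) (λ.λ.1 0) 0, not yet normal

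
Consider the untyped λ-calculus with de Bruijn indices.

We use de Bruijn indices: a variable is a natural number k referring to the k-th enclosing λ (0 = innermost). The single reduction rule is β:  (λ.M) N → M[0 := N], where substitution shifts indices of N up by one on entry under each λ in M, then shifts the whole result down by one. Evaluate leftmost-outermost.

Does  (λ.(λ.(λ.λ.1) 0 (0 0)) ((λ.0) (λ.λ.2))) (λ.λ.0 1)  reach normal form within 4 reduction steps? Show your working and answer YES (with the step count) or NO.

  start: (λ.(λ.(λ.λ.1) 0 (0 0)) ((λ.0) (λ.λ.2))) (λ.λ.0 1)
  →1  (λ.(λ.λ.1) 0 (0 0)) ((λ.0) (λ.λ.λ.λ.0 1))
  →2  (λ.λ.1) ((λ.0) (λ.λ.λ.λ.0 1)) ((λ.0) (λ.λ.λ.λ.0 1) ((λ.0) (λ.λ.λ.λ.0 1)))
  →3  (λ.(λ.0) (λ.λ.λ.λ.0 1)) ((λ.0) (λ.λ.λ.λ.0 1) ((λ.0) (λ.λ.λ.λ.0 1)))
  →4  (λ.0) (λ.λ.λ.λ.0 1)

Answer: NO — after 4 steps the term is (λ.0) (λ.λ.λ.λ.0 1), not yet normal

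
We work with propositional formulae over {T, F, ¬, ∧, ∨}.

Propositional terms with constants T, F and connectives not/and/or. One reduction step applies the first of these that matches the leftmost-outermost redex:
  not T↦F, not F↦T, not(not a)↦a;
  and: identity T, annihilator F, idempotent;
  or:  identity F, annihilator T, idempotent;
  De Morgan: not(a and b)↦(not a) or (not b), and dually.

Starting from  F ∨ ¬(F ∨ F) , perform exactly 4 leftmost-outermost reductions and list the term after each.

Answer: after 4 steps: T

Working:
  start: F ∨ ¬(F ∨ F)
  step 1: ¬(F ∨ F)
  step 2: ¬F ∧ ¬F
  step 3: ¬F
  step 4: T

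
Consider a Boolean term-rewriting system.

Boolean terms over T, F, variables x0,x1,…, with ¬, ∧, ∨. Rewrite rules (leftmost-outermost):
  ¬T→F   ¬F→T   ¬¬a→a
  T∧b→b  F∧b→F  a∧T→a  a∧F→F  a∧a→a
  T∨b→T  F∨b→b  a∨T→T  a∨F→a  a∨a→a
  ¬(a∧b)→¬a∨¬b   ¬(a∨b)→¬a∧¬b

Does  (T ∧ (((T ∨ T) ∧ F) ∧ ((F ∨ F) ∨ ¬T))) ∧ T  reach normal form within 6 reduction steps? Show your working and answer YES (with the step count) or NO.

  start: (T ∧ (((T ∨ T) ∧ F) ∧ ((F ∨ F) ∨ ¬T))) ∧ T
  [1] T ∧ (((T ∨ T) ∧ F) ∧ ((F ∨ F) ∨ ¬T))
  [2] ((T ∨ T) ∧ F) ∧ ((F ∨ F) ∨ ¬T)
  [3] F ∧ ((F ∨ F) ∨ ¬T)
  [4] F

Answer: YES — reaches normal form F in 4 ≤ 6 steps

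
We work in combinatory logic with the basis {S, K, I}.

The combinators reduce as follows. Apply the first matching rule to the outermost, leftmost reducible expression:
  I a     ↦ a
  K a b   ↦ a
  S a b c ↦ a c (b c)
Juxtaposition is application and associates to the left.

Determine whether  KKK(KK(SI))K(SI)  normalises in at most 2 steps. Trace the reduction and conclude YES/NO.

Answer: NO — after 2 steps the term is KK(SI)(SI), not yet normal

Derivation:
  start: KKK(KK(SI))K(SI)
  step 1: K(KK(SI))K(SI)
  step 2: KK(SI)(SI)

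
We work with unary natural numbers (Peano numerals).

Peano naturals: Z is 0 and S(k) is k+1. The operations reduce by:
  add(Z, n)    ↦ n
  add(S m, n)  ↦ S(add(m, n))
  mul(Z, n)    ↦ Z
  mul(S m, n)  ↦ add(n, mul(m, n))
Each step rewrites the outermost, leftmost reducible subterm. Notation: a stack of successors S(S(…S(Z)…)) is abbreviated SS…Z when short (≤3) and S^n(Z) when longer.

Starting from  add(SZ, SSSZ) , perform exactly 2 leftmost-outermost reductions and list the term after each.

  start: add(SZ, SSSZ)
  step 1: S(add(Z, SSSZ))
  step 2: S^4(Z)

Answer: after 2 steps: S^4(Z)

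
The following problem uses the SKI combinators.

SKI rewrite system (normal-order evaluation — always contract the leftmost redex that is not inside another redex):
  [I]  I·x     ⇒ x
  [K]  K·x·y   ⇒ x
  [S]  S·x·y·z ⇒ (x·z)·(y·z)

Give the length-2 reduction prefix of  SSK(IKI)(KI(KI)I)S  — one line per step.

  start: SSK(IKI)(KI(KI)I)S
  [1] S(IKI)(K(IKI))(KI(KI)I)S
  [2] IKI(KI(KI)I)(K(IKI)(KI(KI)I))S

Answer: after 2 steps: IKI(KI(KI)I)(K(IKI)(KI(KI)I))S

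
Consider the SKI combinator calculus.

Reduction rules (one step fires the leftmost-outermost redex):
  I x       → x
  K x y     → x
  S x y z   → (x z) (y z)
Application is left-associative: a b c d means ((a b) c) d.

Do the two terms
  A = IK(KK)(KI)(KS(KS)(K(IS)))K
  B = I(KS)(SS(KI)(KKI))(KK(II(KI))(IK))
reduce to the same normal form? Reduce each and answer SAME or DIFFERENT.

Answer: DIFFERENT — A ⇓ KK, B ⇓ S(KK)

Derivation:
Term A:
  start: IK(KK)(KI)(KS(KS)(K(IS)))K
  [1] K(KK)(KI)(KS(KS)(K(IS)))K
  [2] KK(KS(KS)(K(IS)))K
  [3] KK

Term B:
  start: I(KS)(SS(KI)(KKI))(KK(II(KI))(IK))
  [1] KS(SS(KI)(KKI))(KK(II(KI))(IK))
  [2] S(KK(II(KI))(IK))
  [3] S(K(IK))
  [4] S(KK)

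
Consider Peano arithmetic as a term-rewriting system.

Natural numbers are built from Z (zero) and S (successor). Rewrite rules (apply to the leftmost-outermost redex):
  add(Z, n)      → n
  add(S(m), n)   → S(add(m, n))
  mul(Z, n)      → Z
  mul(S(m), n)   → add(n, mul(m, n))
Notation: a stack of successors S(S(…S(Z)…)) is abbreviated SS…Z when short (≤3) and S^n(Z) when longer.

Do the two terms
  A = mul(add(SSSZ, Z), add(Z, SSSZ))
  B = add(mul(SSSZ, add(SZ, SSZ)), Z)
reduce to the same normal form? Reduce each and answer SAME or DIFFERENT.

Answer: SAME — A ⇓ S^9(Z), B ⇓ S^9(Z)

Derivation:
Term A:
  start: mul(add(SSSZ, Z), add(Z, SSSZ))
  [1] mul(S(add(SSZ, Z)), add(Z, SSSZ))
  [2] add(add(Z, SSSZ), mul(add(SSZ, Z), add(Z, SSSZ)))
  [3] add(SSSZ, mul(add(SSZ, Z), add(Z, SSSZ)))
  [4] S(add(SSZ, mul(add(SSZ, Z), add(Z, SSSZ))))
  [5] S(S(add(SZ, mul(add(SSZ, Z), add(Z, SSSZ)))))
  [6] S(S(S(add(Z, mul(add(SSZ, Z), add(Z, SSSZ))))))
  [7] S(S(S(mul(add(SSZ, Z), add(Z, SSSZ)))))
  [8] S(S(S(mul(S(add(SZ, Z)), add(Z, SSSZ)))))
  [9] S(S(S(add(add(Z, SSSZ), mul(add(SZ, Z), add(Z, SSSZ))))))
  [10] S(S(S(add(SSSZ, mul(add(SZ, Z), add(Z, SSSZ))))))
  [11] S(S(S(S(add(SSZ, mul(add(SZ, Z), add(Z, SSSZ)))))))
  [12] S(S(S(S(S(add(SZ, mul(add(SZ, Z), add(Z, SSSZ))))))))
  [13] S(S(S(S(S(S(add(Z, mul(add(SZ, Z), add(Z, SSSZ)))))))))
  [14] S(S(S(S(S(S(mul(add(SZ, Z), add(Z, SSSZ))))))))
  [15] S(S(S(S(S(S(mul(S(add(Z, Z)), add(Z, SSSZ))))))))
  [16] S(S(S(S(S(S(add(add(Z, SSSZ), mul(add(Z, Z), add(Z, SSSZ)))))))))
  [17] S(S(S(S(S(S(add(SSSZ, mul(add(Z, Z), add(Z, SSSZ)))))))))
  [18] S(S(S(S(S(S(S(add(SSZ, mul(add(Z, Z), add(Z, SSSZ))))))))))
  [19] S(S(S(S(S(S(S(S(add(SZ, mul(add(Z, Z), add(Z, SSSZ)))))))))))
  [20] S(S(S(S(S(S(S(S(S(add(Z, mul(add(Z, Z), add(Z, SSSZ))))))))))))
  [21] S(S(S(S(S(S(S(S(S(mul(add(Z, Z), add(Z, SSSZ)))))))))))
  [22] S(S(S(S(S(S(S(S(S(mul(Z, add(Z, SSSZ)))))))))))
  [23] S^9(Z)

Term B:
  start: add(mul(SSSZ, add(SZ, SSZ)), Z)
  [1] add(add(add(SZ, SSZ), mul(SSZ, add(SZ, SSZ))), Z)
  [2] add(add(S(add(Z, SSZ)), mul(SSZ, add(SZ, SSZ))), Z)
  [3] add(S(add(add(Z, SSZ), mul(SSZ, add(SZ, SSZ)))), Z)
  [4] S(add(add(add(Z, SSZ), mul(SSZ, add(SZ, SSZ))), Z))
  [5] S(add(add(SSZ, mul(SSZ, add(SZ, SSZ))), Z))
  [6] S(add(S(add(SZ, mul(SSZ, add(SZ, SSZ)))), Z))
  [7] S(S(add(add(SZ, mul(SSZ, add(SZ, SSZ))), Z)))
  [8] S(S(add(S(add(Z, mul(SSZ, add(SZ, SSZ)))), Z)))
  [9] S(S(S(add(add(Z, mul(SSZ, add(SZ, SSZ))), Z))))
  [10] S(S(S(add(mul(SSZ, add(SZ, SSZ)), Z))))
  [11] S(S(S(add(add(add(SZ, SSZ), mul(SZ, add(SZ, SSZ))), Z))))
  [12] S(S(S(add(add(S(add(Z, SSZ)), mul(SZ, add(SZ, SSZ))), Z))))
  [13] S(S(S(add(S(add(add(Z, SSZ), mul(SZ, add(SZ, SSZ)))), Z))))
  [14] S(S(S(S(add(add(add(Z, SSZ), mul(SZ, add(SZ, SSZ))), Z)))))
  [15] S(S(S(S(add(add(SSZ, mul(SZ, add(SZ, SSZ))), Z)))))
  [16] S(S(S(S(add(S(add(SZ, mul(SZ, add(SZ, SSZ)))), Z)))))
  [17] S(S(S(S(S(add(add(SZ, mul(SZ, add(SZ, SSZ))), Z))))))
  [18] S(S(S(S(S(add(S(add(Z, mul(SZ, add(SZ, SSZ)))), Z))))))
  [19] S(S(S(S(S(S(add(add(Z, mul(SZ, add(SZ, SSZ))), Z)))))))
  [20] S(S(S(S(S(S(add(mul(SZ, add(SZ, SSZ)), Z)))))))
  [21] S(S(S(S(S(S(add(add(add(SZ, SSZ), mul(Z, add(SZ, SSZ))), Z)))))))
  [22] S(S(S(S(S(S(add(add(S(add(Z, SSZ)), mul(Z, add(SZ, SSZ))), Z)))))))
  [23] S(S(S(S(S(S(add(S(add(add(Z, SSZ), mul(Z, add(SZ, SSZ)))), Z)))))))
  [24] S(S(S(S(S(S(S(add(add(add(Z, SSZ), mul(Z, add(SZ, SSZ))), Z))))))))
  [25] S(S(S(S(S(S(S(add(add(SSZ, mul(Z, add(SZ, SSZ))), Z))))))))
  [26] S(S(S(S(S(S(S(add(S(add(SZ, mul(Z, add(SZ, SSZ)))), Z))))))))
  [27] S(S(S(S(S(S(S(S(add(add(SZ, mul(Z, add(SZ, SSZ))), Z)))))))))
  [28] S(S(S(S(S(S(S(S(add(S(add(Z, mul(Z, add(SZ, SSZ)))), Z)))))))))
  [29] S(S(S(S(S(S(S(S(S(add(add(Z, mul(Z, add(SZ, SSZ))), Z))))))))))
  [30] S(S(S(S(S(S(S(S(S(add(mul(Z, add(SZ, SSZ)), Z))))))))))
  [31] S(S(S(S(S(S(S(S(S(add(Z, Z))))))))))
  [32] S^9(Z)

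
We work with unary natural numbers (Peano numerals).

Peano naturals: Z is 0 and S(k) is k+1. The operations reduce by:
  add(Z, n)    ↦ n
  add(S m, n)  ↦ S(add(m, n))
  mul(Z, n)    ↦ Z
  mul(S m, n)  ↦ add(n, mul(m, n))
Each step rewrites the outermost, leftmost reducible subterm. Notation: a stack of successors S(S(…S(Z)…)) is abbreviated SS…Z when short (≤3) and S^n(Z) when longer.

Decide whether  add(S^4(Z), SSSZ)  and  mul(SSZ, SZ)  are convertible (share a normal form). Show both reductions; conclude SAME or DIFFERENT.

Term A:
  start: add(S^4(Z), SSSZ)
  [1] S(add(SSSZ, SSSZ))
  [2] S(S(add(SSZ, SSSZ)))
  [3] S(S(S(add(SZ, SSSZ))))
  [4] S(S(S(S(add(Z, SSSZ)))))
  [5] S^7(Z)

Term B:
  start: mul(SSZ, SZ)
  [1] add(SZ, mul(SZ, SZ))
  [2] S(add(Z, mul(SZ, SZ)))
  [3] S(mul(SZ, SZ))
  [4] S(add(SZ, mul(Z, SZ)))
  [5] S(S(add(Z, mul(Z, SZ))))
  [6] S(S(mul(Z, SZ)))
  [7] SSZ

Answer: DIFFERENT — A ⇓ S^7(Z), B ⇓ SSZ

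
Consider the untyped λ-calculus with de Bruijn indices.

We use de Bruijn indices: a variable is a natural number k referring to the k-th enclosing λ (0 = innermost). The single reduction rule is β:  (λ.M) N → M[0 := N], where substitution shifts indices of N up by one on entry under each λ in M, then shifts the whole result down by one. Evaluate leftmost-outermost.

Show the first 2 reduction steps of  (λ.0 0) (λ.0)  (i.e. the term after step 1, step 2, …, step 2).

  start: (λ.0 0) (λ.0)
  [1] (λ.0) (λ.0)
  [2] λ.0

Answer: after 2 steps: λ.0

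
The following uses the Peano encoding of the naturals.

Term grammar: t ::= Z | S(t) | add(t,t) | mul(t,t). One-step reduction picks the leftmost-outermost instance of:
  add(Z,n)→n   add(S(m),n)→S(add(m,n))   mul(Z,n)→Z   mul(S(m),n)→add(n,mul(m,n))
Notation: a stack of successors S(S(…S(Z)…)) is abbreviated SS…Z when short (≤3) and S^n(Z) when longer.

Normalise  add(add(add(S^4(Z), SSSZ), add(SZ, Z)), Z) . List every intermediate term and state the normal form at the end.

Answer: normal form = S^8(Z)  (in 24 steps)

Derivation:
  start: add(add(add(S^4(Z), SSSZ), add(SZ, Z)), Z)
  step 1: add(add(S(add(SSSZ, SSSZ)), add(SZ, Z)), Z)
  step 2: add(S(add(add(SSSZ, SSSZ), add(SZ, Z))), Z)
  step 3: S(add(add(add(SSSZ, SSSZ), add(SZ, Z)), Z))
  step 4: S(add(add(S(add(SSZ, SSSZ)), add(SZ, Z)), Z))
  step 5: S(add(S(add(add(SSZ, SSSZ), add(SZ, Z))), Z))
  step 6: S(S(add(add(add(SSZ, SSSZ), add(SZ, Z)), Z)))
  step 7: S(S(add(add(S(add(SZ, SSSZ)), add(SZ, Z)), Z)))
  step 8: S(S(add(S(add(add(SZ, SSSZ), add(SZ, Z))), Z)))
  step 9: S(S(S(add(add(add(SZ, SSSZ), add(SZ, Z)), Z))))
  step 10: S(S(S(add(add(S(add(Z, SSSZ)), add(SZ, Z)), Z))))
  step 11: S(S(S(add(S(add(add(Z, SSSZ), add(SZ, Z))), Z))))
  step 12: S(S(S(S(add(add(add(Z, SSSZ), add(SZ, Z)), Z)))))
  step 13: S(S(S(S(add(add(SSSZ, add(SZ, Z)), Z)))))
  step 14: S(S(S(S(add(S(add(SSZ, add(SZ, Z))), Z)))))
  step 15: S(S(S(S(S(add(add(SSZ, add(SZ, Z)), Z))))))
  step 16: S(S(S(S(S(add(S(add(SZ, add(SZ, Z))), Z))))))
  step 17: S(S(S(S(S(S(add(add(SZ, add(SZ, Z)), Z)))))))
  step 18: S(S(S(S(S(S(add(S(add(Z, add(SZ, Z))), Z)))))))
  step 19: S(S(S(S(S(S(S(add(add(Z, add(SZ, Z)), Z))))))))
  step 20: S(S(S(S(S(S(S(add(add(SZ, Z), Z))))))))
  step 21: S(S(S(S(S(S(S(add(S(add(Z, Z)), Z))))))))
  step 22: S(S(S(S(S(S(S(S(add(add(Z, Z), Z)))))))))
  step 23: S(S(S(S(S(S(S(S(add(Z, Z)))))))))
  step 24: S^8(Z)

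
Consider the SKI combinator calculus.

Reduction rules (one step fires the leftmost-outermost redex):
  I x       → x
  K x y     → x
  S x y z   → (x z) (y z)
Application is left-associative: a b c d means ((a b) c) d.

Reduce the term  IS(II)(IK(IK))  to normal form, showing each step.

Answer: normal form = SI(KK)  (in 4 steps)

Working:
  start: IS(II)(IK(IK))
  →1  S(II)(IK(IK))
  →2  SI(IK(IK))
  →3  SI(K(IK))
  →4  SI(KK)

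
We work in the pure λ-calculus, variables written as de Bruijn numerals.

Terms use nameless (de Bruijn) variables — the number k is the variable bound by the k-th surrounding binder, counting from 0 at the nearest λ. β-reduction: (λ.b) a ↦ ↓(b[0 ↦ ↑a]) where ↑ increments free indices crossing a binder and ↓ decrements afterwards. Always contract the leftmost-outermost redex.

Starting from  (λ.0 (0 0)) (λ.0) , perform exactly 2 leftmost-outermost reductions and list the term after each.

Answer: after 2 steps: (λ.0) (λ.0)

Reduction:
  start: (λ.0 (0 0)) (λ.0)
  step 1: (λ.0) ((λ.0) (λ.0))
  step 2: (λ.0) (λ.0)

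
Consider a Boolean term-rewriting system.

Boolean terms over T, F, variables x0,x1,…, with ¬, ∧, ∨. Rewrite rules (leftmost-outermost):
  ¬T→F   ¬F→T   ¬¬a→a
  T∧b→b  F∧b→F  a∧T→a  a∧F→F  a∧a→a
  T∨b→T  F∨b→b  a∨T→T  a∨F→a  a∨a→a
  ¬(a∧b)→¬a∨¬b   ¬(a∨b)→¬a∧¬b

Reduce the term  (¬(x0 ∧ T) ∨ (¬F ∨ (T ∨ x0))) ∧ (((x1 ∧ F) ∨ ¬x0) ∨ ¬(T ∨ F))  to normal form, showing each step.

  start: (¬(x0 ∧ T) ∨ (¬F ∨ (T ∨ x0))) ∧ (((x1 ∧ F) ∨ ¬x0) ∨ ¬(T ∨ F))
  [1] ((¬x0 ∨ ¬T) ∨ (¬F ∨ (T ∨ x0))) ∧ (((x1 ∧ F) ∨ ¬x0) ∨ ¬(T ∨ F))
  [2] ((¬x0 ∨ F) ∨ (¬F ∨ (T ∨ x0))) ∧ (((x1 ∧ F) ∨ ¬x0) ∨ ¬(T ∨ F))
  [3] (¬x0 ∨ (¬F ∨ (T ∨ x0))) ∧ (((x1 ∧ F) ∨ ¬x0) ∨ ¬(T ∨ F))
  [4] (¬x0 ∨ (T ∨ (T ∨ x0))) ∧ (((x1 ∧ F) ∨ ¬x0) ∨ ¬(T ∨ F))
  [5] (¬x0 ∨ T) ∧ (((x1 ∧ F) ∨ ¬x0) ∨ ¬(T ∨ F))
  [6] T ∧ (((x1 ∧ F) ∨ ¬x0) ∨ ¬(T ∨ F))
  [7] ((x1 ∧ F) ∨ ¬x0) ∨ ¬(T ∨ F)
  [8] (F ∨ ¬x0) ∨ ¬(T ∨ F)
  [9] ¬x0 ∨ ¬(T ∨ F)
  [10] ¬x0 ∨ (¬T ∧ ¬F)
  [11] ¬x0 ∨ (F ∧ ¬F)
  [12] ¬x0 ∨ F
  [13] ¬x0

Answer: normal form = ¬x0  (in 13 steps)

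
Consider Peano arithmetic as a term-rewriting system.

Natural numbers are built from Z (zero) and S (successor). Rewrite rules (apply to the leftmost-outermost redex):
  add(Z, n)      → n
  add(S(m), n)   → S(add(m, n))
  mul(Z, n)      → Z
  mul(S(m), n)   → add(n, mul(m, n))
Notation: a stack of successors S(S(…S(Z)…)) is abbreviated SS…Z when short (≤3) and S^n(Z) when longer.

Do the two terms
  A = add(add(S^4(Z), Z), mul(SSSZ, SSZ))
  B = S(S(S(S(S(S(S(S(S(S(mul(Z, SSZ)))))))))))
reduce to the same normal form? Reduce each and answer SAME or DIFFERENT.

Answer: SAME — A ⇓ S^10(Z), B ⇓ S^10(Z)

Derivation:
Term A:
  start: add(add(S^4(Z), Z), mul(SSSZ, SSZ))
  [1] add(S(add(SSSZ, Z)), mul(SSSZ, SSZ))
  [2] S(add(add(SSSZ, Z), mul(SSSZ, SSZ)))
  [3] S(add(S(add(SSZ, Z)), mul(SSSZ, SSZ)))
  [4] S(S(add(add(SSZ, Z), mul(SSSZ, SSZ))))
  [5] S(S(add(S(add(SZ, Z)), mul(SSSZ, SSZ))))
  [6] S(S(S(add(add(SZ, Z), mul(SSSZ, SSZ)))))
  [7] S(S(S(add(S(add(Z, Z)), mul(SSSZ, SSZ)))))
  [8] S(S(S(S(add(add(Z, Z), mul(SSSZ, SSZ))))))
  [9] S(S(S(S(add(Z, mul(SSSZ, SSZ))))))
  [10] S(S(S(S(mul(SSSZ, SSZ)))))
  [11] S(S(S(S(add(SSZ, mul(SSZ, SSZ))))))
  [12] S(S(S(S(S(add(SZ, mul(SSZ, SSZ)))))))
  [13] S(S(S(S(S(S(add(Z, mul(SSZ, SSZ))))))))
  [14] S(S(S(S(S(S(mul(SSZ, SSZ)))))))
  [15] S(S(S(S(S(S(add(SSZ, mul(SZ, SSZ))))))))
  [16] S(S(S(S(S(S(S(add(SZ, mul(SZ, SSZ)))))))))
  [17] S(S(S(S(S(S(S(S(add(Z, mul(SZ, SSZ))))))))))
  [18] S(S(S(S(S(S(S(S(mul(SZ, SSZ)))))))))
  [19] S(S(S(S(S(S(S(S(add(SSZ, mul(Z, SSZ))))))))))
  [20] S(S(S(S(S(S(S(S(S(add(SZ, mul(Z, SSZ)))))))))))
  [21] S(S(S(S(S(S(S(S(S(S(add(Z, mul(Z, SSZ))))))))))))
  [22] S(S(S(S(S(S(S(S(S(S(mul(Z, SSZ)))))))))))
  [23] S^10(Z)

Term B:
  start: S(S(S(S(S(S(S(S(S(S(mul(Z, SSZ)))))))))))
  [1] S^10(Z)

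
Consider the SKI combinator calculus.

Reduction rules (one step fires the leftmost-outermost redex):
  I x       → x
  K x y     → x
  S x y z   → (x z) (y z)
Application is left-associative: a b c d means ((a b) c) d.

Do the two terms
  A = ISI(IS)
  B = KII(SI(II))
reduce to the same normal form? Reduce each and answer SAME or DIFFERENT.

Answer: DIFFERENT — A ⇓ SIS, B ⇓ SII

Derivation:
Term A:
  start: ISI(IS)
  [1] SI(IS)
  [2] SIS

Term B:
  start: KII(SI(II))
  [1] I(SI(II))
  [2] SI(II)
  [3] SII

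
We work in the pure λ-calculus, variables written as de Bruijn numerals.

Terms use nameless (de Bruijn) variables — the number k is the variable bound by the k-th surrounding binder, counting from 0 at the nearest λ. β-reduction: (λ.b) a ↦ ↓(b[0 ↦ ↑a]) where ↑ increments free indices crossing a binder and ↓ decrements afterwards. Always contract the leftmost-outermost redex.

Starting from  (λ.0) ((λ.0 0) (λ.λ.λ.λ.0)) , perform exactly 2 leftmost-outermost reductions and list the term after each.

Answer: after 2 steps: (λ.λ.λ.λ.0) (λ.λ.λ.λ.0)

Reduction:
  start: (λ.0) ((λ.0 0) (λ.λ.λ.λ.0))
  [1] (λ.0 0) (λ.λ.λ.λ.0)
  [2] (λ.λ.λ.λ.0) (λ.λ.λ.λ.0)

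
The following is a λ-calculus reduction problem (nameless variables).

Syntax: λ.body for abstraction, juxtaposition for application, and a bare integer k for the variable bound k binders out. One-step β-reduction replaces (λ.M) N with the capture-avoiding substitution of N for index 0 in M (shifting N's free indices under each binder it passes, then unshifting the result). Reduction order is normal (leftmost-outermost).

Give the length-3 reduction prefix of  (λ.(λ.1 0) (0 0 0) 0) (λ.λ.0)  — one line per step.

  start: (λ.(λ.1 0) (0 0 0) 0) (λ.λ.0)
  →1  (λ.(λ.λ.0) 0) ((λ.λ.0) (λ.λ.0) (λ.λ.0)) (λ.λ.0)
  →2  (λ.λ.0) ((λ.λ.0) (λ.λ.0) (λ.λ.0)) (λ.λ.0)
  →3  (λ.0) (λ.λ.0)

Answer: after 3 steps: (λ.0) (λ.λ.0)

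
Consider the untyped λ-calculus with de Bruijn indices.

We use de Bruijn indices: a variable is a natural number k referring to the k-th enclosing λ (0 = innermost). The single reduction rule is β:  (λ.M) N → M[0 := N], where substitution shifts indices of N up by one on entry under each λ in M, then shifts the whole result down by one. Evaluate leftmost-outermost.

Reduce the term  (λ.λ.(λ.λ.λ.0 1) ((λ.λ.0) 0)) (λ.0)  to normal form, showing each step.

Answer: normal form = λ.λ.λ.0 1  (in 2 steps)

Reduction:
  start: (λ.λ.(λ.λ.λ.0 1) ((λ.λ.0) 0)) (λ.0)
  step 1: λ.(λ.λ.λ.0 1) ((λ.λ.0) 0)
  step 2: λ.λ.λ.0 1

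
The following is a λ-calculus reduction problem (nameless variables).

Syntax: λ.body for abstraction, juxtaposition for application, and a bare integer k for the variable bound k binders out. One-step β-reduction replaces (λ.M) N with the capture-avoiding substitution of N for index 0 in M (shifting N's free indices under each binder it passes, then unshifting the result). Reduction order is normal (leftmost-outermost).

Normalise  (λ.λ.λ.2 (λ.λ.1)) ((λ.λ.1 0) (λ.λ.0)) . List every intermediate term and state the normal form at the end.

Answer: normal form = λ.λ.λ.0  (in 4 steps)

Derivation:
  start: (λ.λ.λ.2 (λ.λ.1)) ((λ.λ.1 0) (λ.λ.0))
  [1] λ.λ.(λ.λ.1 0) (λ.λ.0) (λ.λ.1)
  [2] λ.λ.(λ.(λ.λ.0) 0) (λ.λ.1)
  [3] λ.λ.(λ.λ.0) (λ.λ.1)
  [4] λ.λ.λ.0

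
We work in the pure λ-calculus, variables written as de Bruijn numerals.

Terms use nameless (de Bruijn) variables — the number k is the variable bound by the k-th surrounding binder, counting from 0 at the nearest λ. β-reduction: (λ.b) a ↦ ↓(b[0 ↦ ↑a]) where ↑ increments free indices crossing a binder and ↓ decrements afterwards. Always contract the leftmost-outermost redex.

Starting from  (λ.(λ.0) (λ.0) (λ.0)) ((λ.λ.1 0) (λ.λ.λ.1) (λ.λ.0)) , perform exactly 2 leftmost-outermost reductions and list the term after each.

  start: (λ.(λ.0) (λ.0) (λ.0)) ((λ.λ.1 0) (λ.λ.λ.1) (λ.λ.0))
  →1  (λ.0) (λ.0) (λ.0)
  →2  (λ.0) (λ.0)

Answer: after 2 steps: (λ.0) (λ.0)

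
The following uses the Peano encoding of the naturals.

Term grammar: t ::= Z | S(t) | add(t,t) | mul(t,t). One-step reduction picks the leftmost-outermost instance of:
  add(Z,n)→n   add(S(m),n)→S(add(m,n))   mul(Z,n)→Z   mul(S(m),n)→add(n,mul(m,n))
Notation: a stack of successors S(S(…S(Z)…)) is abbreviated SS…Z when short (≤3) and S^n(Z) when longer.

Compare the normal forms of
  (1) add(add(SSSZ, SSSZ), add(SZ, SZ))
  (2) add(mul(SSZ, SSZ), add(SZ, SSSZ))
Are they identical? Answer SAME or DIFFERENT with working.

Answer: SAME — A ⇓ S^8(Z), B ⇓ S^8(Z)

Reduction:
Term A:
  start: add(add(SSSZ, SSSZ), add(SZ, SZ))
  step 1: add(S(add(SSZ, SSSZ)), add(SZ, SZ))
  step 2: S(add(add(SSZ, SSSZ), add(SZ, SZ)))
  step 3: S(add(S(add(SZ, SSSZ)), add(SZ, SZ)))
  step 4: S(S(add(add(SZ, SSSZ), add(SZ, SZ))))
  step 5: S(S(add(S(add(Z, SSSZ)), add(SZ, SZ))))
  step 6: S(S(S(add(add(Z, SSSZ), add(SZ, SZ)))))
  step 7: S(S(S(add(SSSZ, add(SZ, SZ)))))
  step 8: S(S(S(S(add(SSZ, add(SZ, SZ))))))
  step 9: S(S(S(S(S(add(SZ, add(SZ, SZ)))))))
  step 10: S(S(S(S(S(S(add(Z, add(SZ, SZ))))))))
  step 11: S(S(S(S(S(S(add(SZ, SZ)))))))
  step 12: S(S(S(S(S(S(S(add(Z, SZ))))))))
  step 13: S^8(Z)

Term B:
  start: add(mul(SSZ, SSZ), add(SZ, SSSZ))
  step 1: add(add(SSZ, mul(SZ, SSZ)), add(SZ, SSSZ))
  step 2: add(S(add(SZ, mul(SZ, SSZ))), add(SZ, SSSZ))
  step 3: S(add(add(SZ, mul(SZ, SSZ)), add(SZ, SSSZ)))
  step 4: S(add(S(add(Z, mul(SZ, SSZ))), add(SZ, SSSZ)))
  step 5: S(S(add(add(Z, mul(SZ, SSZ)), add(SZ, SSSZ))))
  step 6: S(S(add(mul(SZ, SSZ), add(SZ, SSSZ))))
  step 7: S(S(add(add(SSZ, mul(Z, SSZ)), add(SZ, SSSZ))))
  step 8: S(S(add(S(add(SZ, mul(Z, SSZ))), add(SZ, SSSZ))))
  step 9: S(S(S(add(add(SZ, mul(Z, SSZ)), add(SZ, SSSZ)))))
  step 10: S(S(S(add(S(add(Z, mul(Z, SSZ))), add(SZ, SSSZ)))))
  step 11: S(S(S(S(add(add(Z, mul(Z, SSZ)), add(SZ, SSSZ))))))
  step 12: S(S(S(S(add(mul(Z, SSZ), add(SZ, SSSZ))))))
  step 13: S(S(S(S(add(Z, add(SZ, SSSZ))))))
  step 14: S(S(S(S(add(SZ, SSSZ)))))
  step 15: S(S(S(S(S(add(Z, SSSZ))))))
  step 16: S^8(Z)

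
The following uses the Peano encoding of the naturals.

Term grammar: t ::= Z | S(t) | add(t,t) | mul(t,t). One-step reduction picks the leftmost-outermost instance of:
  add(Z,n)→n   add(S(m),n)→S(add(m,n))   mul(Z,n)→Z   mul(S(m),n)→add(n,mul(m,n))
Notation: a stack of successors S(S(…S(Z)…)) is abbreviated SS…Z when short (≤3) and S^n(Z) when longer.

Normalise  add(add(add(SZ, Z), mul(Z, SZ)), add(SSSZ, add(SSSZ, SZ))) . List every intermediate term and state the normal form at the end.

  start: add(add(add(SZ, Z), mul(Z, SZ)), add(SSSZ, add(SSSZ, SZ)))
  →1  add(add(S(add(Z, Z)), mul(Z, SZ)), add(SSSZ, add(SSSZ, SZ)))
  →2  add(S(add(add(Z, Z), mul(Z, SZ))), add(SSSZ, add(SSSZ, SZ)))
  →3  S(add(add(add(Z, Z), mul(Z, SZ)), add(SSSZ, add(SSSZ, SZ))))
  →4  S(add(add(Z, mul(Z, SZ)), add(SSSZ, add(SSSZ, SZ))))
  →5  S(add(mul(Z, SZ), add(SSSZ, add(SSSZ, SZ))))
  →6  S(add(Z, add(SSSZ, add(SSSZ, SZ))))
  →7  S(add(SSSZ, add(SSSZ, SZ)))
  →8  S(S(add(SSZ, add(SSSZ, SZ))))
  →9  S(S(S(add(SZ, add(SSSZ, SZ)))))
  →10  S(S(S(S(add(Z, add(SSSZ, SZ))))))
  →11  S(S(S(S(add(SSSZ, SZ)))))
  →12  S(S(S(S(S(add(SSZ, SZ))))))
  →13  S(S(S(S(S(S(add(SZ, SZ)))))))
  →14  S(S(S(S(S(S(S(add(Z, SZ))))))))
  →15  S^8(Z)

Answer: normal form = S^8(Z)  (in 15 steps)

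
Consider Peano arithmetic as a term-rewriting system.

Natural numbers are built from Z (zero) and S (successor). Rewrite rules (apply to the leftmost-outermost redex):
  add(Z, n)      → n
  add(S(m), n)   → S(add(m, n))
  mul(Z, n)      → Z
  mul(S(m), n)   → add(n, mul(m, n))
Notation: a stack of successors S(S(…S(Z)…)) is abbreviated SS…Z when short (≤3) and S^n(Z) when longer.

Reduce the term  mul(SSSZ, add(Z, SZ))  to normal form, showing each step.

Answer: normal form = SSSZ  (in 13 steps)

Reduction:
  start: mul(SSSZ, add(Z, SZ))
  [1] add(add(Z, SZ), mul(SSZ, add(Z, SZ)))
  [2] add(SZ, mul(SSZ, add(Z, SZ)))
  [3] S(add(Z, mul(SSZ, add(Z, SZ))))
  [4] S(mul(SSZ, add(Z, SZ)))
  [5] S(add(add(Z, SZ), mul(SZ, add(Z, SZ))))
  [6] S(add(SZ, mul(SZ, add(Z, SZ))))
  [7] S(S(add(Z, mul(SZ, add(Z, SZ)))))
  [8] S(S(mul(SZ, add(Z, SZ))))
  [9] S(S(add(add(Z, SZ), mul(Z, add(Z, SZ)))))
  [10] S(S(add(SZ, mul(Z, add(Z, SZ)))))
  [11] S(S(S(add(Z, mul(Z, add(Z, SZ))))))
  [12] S(S(S(mul(Z, add(Z, SZ)))))
  [13] SSSZ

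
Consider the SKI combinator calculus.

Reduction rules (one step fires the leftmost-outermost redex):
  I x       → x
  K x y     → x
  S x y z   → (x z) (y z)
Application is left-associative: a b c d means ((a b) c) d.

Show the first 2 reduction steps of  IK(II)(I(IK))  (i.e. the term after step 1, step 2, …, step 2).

  start: IK(II)(I(IK))
  →1  K(II)(I(IK))
  →2  II

Answer: after 2 steps: II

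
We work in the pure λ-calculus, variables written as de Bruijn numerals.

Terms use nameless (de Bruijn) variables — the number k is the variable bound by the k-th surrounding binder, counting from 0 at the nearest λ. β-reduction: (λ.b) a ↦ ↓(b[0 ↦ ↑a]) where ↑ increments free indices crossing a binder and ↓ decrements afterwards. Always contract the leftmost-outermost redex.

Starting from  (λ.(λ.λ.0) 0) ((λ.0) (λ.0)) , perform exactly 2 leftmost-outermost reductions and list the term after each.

  start: (λ.(λ.λ.0) 0) ((λ.0) (λ.0))
  [1] (λ.λ.0) ((λ.0) (λ.0))
  [2] λ.0

Answer: after 2 steps: λ.0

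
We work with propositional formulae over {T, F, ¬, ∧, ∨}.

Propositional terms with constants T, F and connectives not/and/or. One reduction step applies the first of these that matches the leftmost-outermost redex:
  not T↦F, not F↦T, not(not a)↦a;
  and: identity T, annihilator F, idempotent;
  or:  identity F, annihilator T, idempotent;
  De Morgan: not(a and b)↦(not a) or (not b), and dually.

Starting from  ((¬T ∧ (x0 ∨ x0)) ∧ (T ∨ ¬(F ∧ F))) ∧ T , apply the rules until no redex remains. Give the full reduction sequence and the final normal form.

Answer: normal form = F  (in 4 steps)

Working:
  start: ((¬T ∧ (x0 ∨ x0)) ∧ (T ∨ ¬(F ∧ F))) ∧ T
  step 1: (¬T ∧ (x0 ∨ x0)) ∧ (T ∨ ¬(F ∧ F))
  step 2: (F ∧ (x0 ∨ x0)) ∧ (T ∨ ¬(F ∧ F))
  step 3: F ∧ (T ∨ ¬(F ∧ F))
  step 4: F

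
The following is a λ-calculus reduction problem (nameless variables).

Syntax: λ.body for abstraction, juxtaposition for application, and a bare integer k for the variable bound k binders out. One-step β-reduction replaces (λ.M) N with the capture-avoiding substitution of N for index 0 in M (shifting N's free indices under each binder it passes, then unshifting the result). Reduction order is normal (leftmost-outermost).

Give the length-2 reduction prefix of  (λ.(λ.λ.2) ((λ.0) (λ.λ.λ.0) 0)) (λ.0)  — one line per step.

  start: (λ.(λ.λ.2) ((λ.0) (λ.λ.λ.0) 0)) (λ.0)
  →1  (λ.λ.λ.0) ((λ.0) (λ.λ.λ.0) (λ.0))
  →2  λ.λ.0

Answer: after 2 steps: λ.λ.0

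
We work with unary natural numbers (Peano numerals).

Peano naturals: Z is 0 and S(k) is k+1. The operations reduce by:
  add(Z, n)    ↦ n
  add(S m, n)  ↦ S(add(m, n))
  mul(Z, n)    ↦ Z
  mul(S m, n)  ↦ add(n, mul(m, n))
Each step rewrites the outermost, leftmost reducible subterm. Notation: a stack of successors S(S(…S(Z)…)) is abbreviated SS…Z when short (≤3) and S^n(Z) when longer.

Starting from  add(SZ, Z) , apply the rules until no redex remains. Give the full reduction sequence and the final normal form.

  start: add(SZ, Z)
  step 1: S(add(Z, Z))
  step 2: SZ

Answer: normal form = SZ  (in 2 steps)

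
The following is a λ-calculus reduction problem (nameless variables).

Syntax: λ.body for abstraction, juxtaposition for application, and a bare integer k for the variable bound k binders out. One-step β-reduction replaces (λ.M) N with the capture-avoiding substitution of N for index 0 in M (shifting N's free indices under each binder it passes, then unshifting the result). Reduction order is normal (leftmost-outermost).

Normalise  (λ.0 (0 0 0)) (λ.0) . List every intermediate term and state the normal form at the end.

  start: (λ.0 (0 0 0)) (λ.0)
  →1  (λ.0) ((λ.0) (λ.0) (λ.0))
  →2  (λ.0) (λ.0) (λ.0)
  →3  (λ.0) (λ.0)
  →4  λ.0

Answer: normal form = λ.0  (in 4 steps)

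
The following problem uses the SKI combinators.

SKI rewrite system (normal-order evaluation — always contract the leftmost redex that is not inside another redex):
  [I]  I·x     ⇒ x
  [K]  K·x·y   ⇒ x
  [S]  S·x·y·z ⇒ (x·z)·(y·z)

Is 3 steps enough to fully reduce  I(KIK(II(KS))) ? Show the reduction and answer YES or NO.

  start: I(KIK(II(KS)))
  →1  KIK(II(KS))
  →2  I(II(KS))
  →3  II(KS)

Answer: NO — after 3 steps the term is II(KS), not yet normal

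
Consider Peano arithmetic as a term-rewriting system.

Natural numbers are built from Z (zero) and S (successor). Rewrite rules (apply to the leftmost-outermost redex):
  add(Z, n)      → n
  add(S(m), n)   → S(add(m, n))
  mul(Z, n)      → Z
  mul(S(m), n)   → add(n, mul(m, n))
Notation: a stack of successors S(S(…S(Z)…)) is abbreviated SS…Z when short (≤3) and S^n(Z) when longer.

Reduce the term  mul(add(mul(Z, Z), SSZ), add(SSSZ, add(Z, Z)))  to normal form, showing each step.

  start: mul(add(mul(Z, Z), SSZ), add(SSSZ, add(Z, Z)))
  step 1: mul(add(Z, SSZ), add(SSSZ, add(Z, Z)))
  step 2: mul(SSZ, add(SSSZ, add(Z, Z)))
  step 3: add(add(SSSZ, add(Z, Z)), mul(SZ, add(SSSZ, add(Z, Z))))
  step 4: add(S(add(SSZ, add(Z, Z))), mul(SZ, add(SSSZ, add(Z, Z))))
  step 5: S(add(add(SSZ, add(Z, Z)), mul(SZ, add(SSSZ, add(Z, Z)))))
  step 6: S(add(S(add(SZ, add(Z, Z))), mul(SZ, add(SSSZ, add(Z, Z)))))
  step 7: S(S(add(add(SZ, add(Z, Z)), mul(SZ, add(SSSZ, add(Z, Z))))))
  step 8: S(S(add(S(add(Z, add(Z, Z))), mul(SZ, add(SSSZ, add(Z, Z))))))
  step 9: S(S(S(add(add(Z, add(Z, Z)), mul(SZ, add(SSSZ, add(Z, Z)))))))
  step 10: S(S(S(add(add(Z, Z), mul(SZ, add(SSSZ, add(Z, Z)))))))
  step 11: S(S(S(add(Z, mul(SZ, add(SSSZ, add(Z, Z)))))))
  step 12: S(S(S(mul(SZ, add(SSSZ, add(Z, Z))))))
  step 13: S(S(S(add(add(SSSZ, add(Z, Z)), mul(Z, add(SSSZ, add(Z, Z)))))))
  step 14: S(S(S(add(S(add(SSZ, add(Z, Z))), mul(Z, add(SSSZ, add(Z, Z)))))))
  step 15: S(S(S(S(add(add(SSZ, add(Z, Z)), mul(Z, add(SSSZ, add(Z, Z))))))))
  step 16: S(S(S(S(add(S(add(SZ, add(Z, Z))), mul(Z, add(SSSZ, add(Z, Z))))))))
  step 17: S(S(S(S(S(add(add(SZ, add(Z, Z)), mul(Z, add(SSSZ, add(Z, Z)))))))))
  step 18: S(S(S(S(S(add(S(add(Z, add(Z, Z))), mul(Z, add(SSSZ, add(Z, Z)))))))))
  step 19: S(S(S(S(S(S(add(add(Z, add(Z, Z)), mul(Z, add(SSSZ, add(Z, Z))))))))))
  step 20: S(S(S(S(S(S(add(add(Z, Z), mul(Z, add(SSSZ, add(Z, Z))))))))))
  step 21: S(S(S(S(S(S(add(Z, mul(Z, add(SSSZ, add(Z, Z))))))))))
  step 22: S(S(S(S(S(S(mul(Z, add(SSSZ, add(Z, Z)))))))))
  step 23: S^6(Z)

Answer: normal form = S^6(Z)  (in 23 steps)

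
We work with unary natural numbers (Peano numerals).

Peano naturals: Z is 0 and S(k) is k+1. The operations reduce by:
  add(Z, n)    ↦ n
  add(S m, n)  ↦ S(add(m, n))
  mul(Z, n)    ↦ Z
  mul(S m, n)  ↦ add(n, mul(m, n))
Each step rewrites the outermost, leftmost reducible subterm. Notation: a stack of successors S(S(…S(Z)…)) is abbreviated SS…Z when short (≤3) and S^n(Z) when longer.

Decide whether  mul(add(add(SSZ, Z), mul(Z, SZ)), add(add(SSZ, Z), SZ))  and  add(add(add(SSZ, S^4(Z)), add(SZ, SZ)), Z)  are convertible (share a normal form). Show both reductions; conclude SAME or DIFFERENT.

Answer: DIFFERENT — A ⇓ S^6(Z), B ⇓ S^8(Z)

Derivation:
Term A:
  start: mul(add(add(SSZ, Z), mul(Z, SZ)), add(add(SSZ, Z), SZ))
  step 1: mul(add(S(add(SZ, Z)), mul(Z, SZ)), add(add(SSZ, Z), SZ))
  step 2: mul(S(add(add(SZ, Z), mul(Z, SZ))), add(add(SSZ, Z), SZ))
  step 3: add(add(add(SSZ, Z), SZ), mul(add(add(SZ, Z), mul(Z, SZ)), add(add(SSZ, Z), SZ)))
  step 4: add(add(S(add(SZ, Z)), SZ), mul(add(add(SZ, Z), mul(Z, SZ)), add(add(SSZ, Z), SZ)))
  step 5: add(S(add(add(SZ, Z), SZ)), mul(add(add(SZ, Z), mul(Z, SZ)), add(add(SSZ, Z), SZ)))
  step 6: S(add(add(add(SZ, Z), SZ), mul(add(add(SZ, Z), mul(Z, SZ)), add(add(SSZ, Z), SZ))))
  step 7: S(add(add(S(add(Z, Z)), SZ), mul(add(add(SZ, Z), mul(Z, SZ)), add(add(SSZ, Z), SZ))))
  step 8: S(add(S(add(add(Z, Z), SZ)), mul(add(add(SZ, Z), mul(Z, SZ)), add(add(SSZ, Z), SZ))))
  step 9: S(S(add(add(add(Z, Z), SZ), mul(add(add(SZ, Z), mul(Z, SZ)), add(add(SSZ, Z), SZ)))))
  step 10: S(S(add(add(Z, SZ), mul(add(add(SZ, Z), mul(Z, SZ)), add(add(SSZ, Z), SZ)))))
  step 11: S(S(add(SZ, mul(add(add(SZ, Z), mul(Z, SZ)), add(add(SSZ, Z), SZ)))))
  step 12: S(S(S(add(Z, mul(add(add(SZ, Z), mul(Z, SZ)), add(add(SSZ, Z), SZ))))))
  step 13: S(S(S(mul(add(add(SZ, Z), mul(Z, SZ)), add(add(SSZ, Z), SZ)))))
  step 14: S(S(S(mul(add(S(add(Z, Z)), mul(Z, SZ)), add(add(SSZ, Z), SZ)))))
  step 15: S(S(S(mul(S(add(add(Z, Z), mul(Z, SZ))), add(add(SSZ, Z), SZ)))))
  step 16: S(S(S(add(add(add(SSZ, Z), SZ), mul(add(add(Z, Z), mul(Z, SZ)), add(add(SSZ, Z), SZ))))))
  step 17: S(S(S(add(add(S(add(SZ, Z)), SZ), mul(add(add(Z, Z), mul(Z, SZ)), add(add(SSZ, Z), SZ))))))
  step 18: S(S(S(add(S(add(add(SZ, Z), SZ)), mul(add(add(Z, Z), mul(Z, SZ)), add(add(SSZ, Z), SZ))))))
  step 19: S(S(S(S(add(add(add(SZ, Z), SZ), mul(add(add(Z, Z), mul(Z, SZ)), add(add(SSZ, Z), SZ)))))))
  step 20: S(S(S(S(add(add(S(add(Z, Z)), SZ), mul(add(add(Z, Z), mul(Z, SZ)), add(add(SSZ, Z), SZ)))))))
  step 21: S(S(S(S(add(S(add(add(Z, Z), SZ)), mul(add(add(Z, Z), mul(Z, SZ)), add(add(SSZ, Z), SZ)))))))
  step 22: S(S(S(S(S(add(add(add(Z, Z), SZ), mul(add(add(Z, Z), mul(Z, SZ)), add(add(SSZ, Z), SZ))))))))
  step 23: S(S(S(S(S(add(add(Z, SZ), mul(add(add(Z, Z), mul(Z, SZ)), add(add(SSZ, Z), SZ))))))))
  step 24: S(S(S(S(S(add(SZ, mul(add(add(Z, Z), mul(Z, SZ)), add(add(SSZ, Z), SZ))))))))
  step 25: S(S(S(S(S(S(add(Z, mul(add(add(Z, Z), mul(Z, SZ)), add(add(SSZ, Z), SZ)))))))))
  step 26: S(S(S(S(S(S(mul(add(add(Z, Z), mul(Z, SZ)), add(add(SSZ, Z), SZ))))))))
  step 27: S(S(S(S(S(S(mul(add(Z, mul(Z, SZ)), add(add(SSZ, Z), SZ))))))))
  step 28: S(S(S(S(S(S(mul(mul(Z, SZ), add(add(SSZ, Z), SZ))))))))
  step 29: S(S(S(S(S(S(mul(Z, add(add(SSZ, Z), SZ))))))))
  step 30: S^6(Z)

Term B:
  start: add(add(add(SSZ, S^4(Z)), add(SZ, SZ)), Z)
  step 1: add(add(S(add(SZ, S^4(Z))), add(SZ, SZ)), Z)
  step 2: add(S(add(add(SZ, S^4(Z)), add(SZ, SZ))), Z)
  step 3: S(add(add(add(SZ, S^4(Z)), add(SZ, SZ)), Z))
  step 4: S(add(add(S(add(Z, S^4(Z))), add(SZ, SZ)), Z))
  step 5: S(add(S(add(add(Z, S^4(Z)), add(SZ, SZ))), Z))
  step 6: S(S(add(add(add(Z, S^4(Z)), add(SZ, SZ)), Z)))
  step 7: S(S(add(add(S^4(Z), add(SZ, SZ)), Z)))
  step 8: S(S(add(S(add(SSSZ, add(SZ, SZ))), Z)))
  step 9: S(S(S(add(add(SSSZ, add(SZ, SZ)), Z))))
  step 10: S(S(S(add(S(add(SSZ, add(SZ, SZ))), Z))))
  step 11: S(S(S(S(add(add(SSZ, add(SZ, SZ)), Z)))))
  step 12: S(S(S(S(add(S(add(SZ, add(SZ, SZ))), Z)))))
  step 13: S(S(S(S(S(add(add(SZ, add(SZ, SZ)), Z))))))
  step 14: S(S(S(S(S(add(S(add(Z, add(SZ, SZ))), Z))))))
  step 15: S(S(S(S(S(S(add(add(Z, add(SZ, SZ)), Z)))))))
  step 16: S(S(S(S(S(S(add(add(SZ, SZ), Z)))))))
  step 17: S(S(S(S(S(S(add(S(add(Z, SZ)), Z)))))))
  step 18: S(S(S(S(S(S(S(add(add(Z, SZ), Z))))))))
  step 19: S(S(S(S(S(S(S(add(SZ, Z))))))))
  step 20: S(S(S(S(S(S(S(S(add(Z, Z)))))))))
  step 21: S^8(Z)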